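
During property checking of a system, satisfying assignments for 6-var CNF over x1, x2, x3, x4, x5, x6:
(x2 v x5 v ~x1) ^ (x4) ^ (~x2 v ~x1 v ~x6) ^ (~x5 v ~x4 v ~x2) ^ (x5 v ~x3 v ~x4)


CNF with 5 clauses over 6 vars (64 assignments).
An assignment satisfies CNF iff every clause has >=1 true literal.
Check each row (bits = x1,x2,x3,x4,x5,x6; clause T/F shown):
  row 0 [000000]: clauses=TFTTT -> 0
  row 1 [000001]: clauses=TFTTT -> 0
  row 2 [000010]: clauses=TFTTT -> 0
  row 3 [000011]: clauses=TFTTT -> 0
  row 4 [000100]: clauses=TTTTT -> 1
  (every remaining row is evaluated the same way; all 64 results are listed next)
Full result column, 8 rows per line (x1,x2,x3 fixed per line; x4,x5,x6 runs 000..111 left to right):
  rows 0-7 [x1,x2,x3=000]: 00001111  (ones: 4)
  rows 8-15 [x1,x2,x3=001]: 00000011  (ones: 2)
  rows 16-23 [x1,x2,x3=010]: 00001100  (ones: 2)
  rows 24-31 [x1,x2,x3=011]: 00000000  (ones: 0)
  rows 32-39 [x1,x2,x3=100]: 00000011  (ones: 2)
  rows 40-47 [x1,x2,x3=101]: 00000011  (ones: 2)
  rows 48-55 [x1,x2,x3=110]: 00001000  (ones: 1)
  rows 56-63 [x1,x2,x3=111]: 00000000  (ones: 0)
Satisfying assignments = 4+2+2+0+2+2+1+0 = 13

13


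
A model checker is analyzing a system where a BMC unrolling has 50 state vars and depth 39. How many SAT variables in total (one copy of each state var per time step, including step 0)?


BMC unrolls to depth k, creating one copy of each state var for steps 0..k.
Step count = 39 + 1 = 40 (steps 0 through 39)
Vars per step = 50
Total = 50 * 40 = 2000

2000


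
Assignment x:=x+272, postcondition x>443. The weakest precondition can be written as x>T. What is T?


Formula: wp(x:=E, P) = P[E/x] (substitute E for x in postcondition)
Step 1: Postcondition: x>443
Step 2: Substitute x+272 for x: x+272>443
Step 3: Solve for x: x > 443-272 = 171

171


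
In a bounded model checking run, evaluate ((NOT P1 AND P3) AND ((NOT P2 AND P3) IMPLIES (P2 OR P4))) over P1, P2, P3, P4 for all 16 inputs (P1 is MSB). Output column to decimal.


Formula: ((NOT P1 AND P3) AND ((NOT P2 AND P3) IMPLIES (P2 OR P4))) over P1, P2, P3, P4 (16 rows)
Evaluate each row (bits = P1,P2,P3,P4, MSB first):
  row 0 [0000]: ((NOT 0 AND 0) AND ((NOT 0 AND 0) IMPLIES (0 OR 0))) -> 0
  row 1 [0001]: ((NOT 0 AND 0) AND ((NOT 0 AND 0) IMPLIES (0 OR 1))) -> 0
  row 2 [0010]: ((NOT 0 AND 1) AND ((NOT 0 AND 1) IMPLIES (0 OR 0))) -> 0
  row 3 [0011]: ((NOT 0 AND 1) AND ((NOT 0 AND 1) IMPLIES (0 OR 1))) -> 1
  row 4 [0100]: ((NOT 0 AND 0) AND ((NOT 1 AND 0) IMPLIES (1 OR 0))) -> 0
  row 5 [0101]: ((NOT 0 AND 0) AND ((NOT 1 AND 0) IMPLIES (1 OR 1))) -> 0
  row 6 [0110]: ((NOT 0 AND 1) AND ((NOT 1 AND 1) IMPLIES (1 OR 0))) -> 1
  row 7 [0111]: ((NOT 0 AND 1) AND ((NOT 1 AND 1) IMPLIES (1 OR 1))) -> 1
  row 8 [1000]: ((NOT 1 AND 0) AND ((NOT 0 AND 0) IMPLIES (0 OR 0))) -> 0
  row 9 [1001]: ((NOT 1 AND 0) AND ((NOT 0 AND 0) IMPLIES (0 OR 1))) -> 0
  row 10 [1010]: ((NOT 1 AND 1) AND ((NOT 0 AND 1) IMPLIES (0 OR 0))) -> 0
  row 11 [1011]: ((NOT 1 AND 1) AND ((NOT 0 AND 1) IMPLIES (0 OR 1))) -> 0
  row 12 [1100]: ((NOT 1 AND 0) AND ((NOT 1 AND 0) IMPLIES (1 OR 0))) -> 0
  row 13 [1101]: ((NOT 1 AND 0) AND ((NOT 1 AND 0) IMPLIES (1 OR 1))) -> 0
  row 14 [1110]: ((NOT 1 AND 1) AND ((NOT 1 AND 1) IMPLIES (1 OR 0))) -> 0
  row 15 [1111]: ((NOT 1 AND 1) AND ((NOT 1 AND 1) IMPLIES (1 OR 1))) -> 0
Full result column, 4 rows per line (P1,P2 fixed per line; P3,P4 runs 00..11 left to right):
  rows 0-3 [P1,P2=00]: 0001  = hex 1
  rows 4-7 [P1,P2=01]: 0011  = hex 3
  rows 8-11 [P1,P2=10]: 0000  = hex 0
  rows 12-15 [P1,P2=11]: 0000  = hex 0
Output column (row 0 .. row 15) = 0001001100000000
Output column grouped in 4s = 0001 0011 0000 0000 = 0x1300
Convert to decimal digit by digit (value = value*16 + digit):
  1 -> 1
  1*16 + 3 = 19
  19*16 + 0 = 304
  304*16 + 0 = 4864
Decimal = 4864

4864


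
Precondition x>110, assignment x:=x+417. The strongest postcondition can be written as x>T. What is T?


Formula: sp(P, x:=E) = exists old_x. (x = E[old_x/x]) AND P[old_x/x] (old_x is the value of x before the assignment; eliminate old_x by solving x = E[old_x/x] for old_x)
Step 1: Precondition P: x>110, i.e. old_x > 110
Step 2: Assignment gives x = old_x + 417, so old_x = x - 417
Step 3: Substitute into P: x - 417 > 110
Step 4: Simplify: x > 110+417 = 527

527


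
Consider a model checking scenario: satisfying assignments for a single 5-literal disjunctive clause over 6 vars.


Step 1: Total=2^6=64
Step 2: Unsat when all 5 false: 2^1=2
Step 3: Sat=64-2=62

62


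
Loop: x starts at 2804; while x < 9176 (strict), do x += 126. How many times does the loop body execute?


Step 1: x goes from 2804 toward 9176 by 126; the body runs while x<9176, so iterations = ceil((bound-start)/step)
Step 2: Distance=6372
Step 3: ceil(6372/126)=51

51


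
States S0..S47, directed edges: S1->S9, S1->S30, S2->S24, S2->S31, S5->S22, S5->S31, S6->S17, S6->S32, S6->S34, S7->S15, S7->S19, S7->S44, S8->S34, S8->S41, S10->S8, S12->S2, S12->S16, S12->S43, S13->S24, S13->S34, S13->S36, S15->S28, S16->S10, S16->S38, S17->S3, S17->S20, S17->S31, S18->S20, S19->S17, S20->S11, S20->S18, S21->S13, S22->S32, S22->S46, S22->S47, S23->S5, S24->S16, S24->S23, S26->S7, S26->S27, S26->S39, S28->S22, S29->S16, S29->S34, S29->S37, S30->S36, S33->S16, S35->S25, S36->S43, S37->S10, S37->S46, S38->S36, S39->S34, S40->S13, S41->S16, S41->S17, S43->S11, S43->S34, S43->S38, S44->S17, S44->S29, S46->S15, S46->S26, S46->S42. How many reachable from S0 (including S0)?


BFS from S0:
  layer 0: {S0}
Reachable set: {S0}
Count = 1

1


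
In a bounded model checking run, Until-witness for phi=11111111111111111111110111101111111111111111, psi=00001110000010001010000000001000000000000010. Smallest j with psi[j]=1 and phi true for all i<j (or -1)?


(phi U psi) at 0: need smallest j with psi[j]=1 and phi[i]=1 for all i in [0,j).
Scan from step 0:
  step 0: phi=1, psi=0 -> continue
  step 1: phi=1, psi=0 -> continue
  step 2: phi=1, psi=0 -> continue
  step 3: phi=1, psi=0 -> continue
  step 4: psi=1 and phi held for [0,4) -> witness found
Witness step = 4

4


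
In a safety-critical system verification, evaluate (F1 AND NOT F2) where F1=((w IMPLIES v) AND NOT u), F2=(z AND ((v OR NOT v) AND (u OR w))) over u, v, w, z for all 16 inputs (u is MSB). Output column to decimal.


F1 = ((w IMPLIES v) AND NOT u)
F2 = (z AND ((v OR NOT v) AND (u OR w)))
Counterexample to F1=>F2 is where F1=1 and F2=0.
Evaluate each row (bits = u,v,w,z, MSB first):
  row 0 [0000]: F1=1 F2=0 -> F1&~F2 -> 1
  row 1 [0001]: F1=1 F2=0 -> F1&~F2 -> 1
  row 2 [0010]: F1=0 F2=0 -> F1&~F2 -> 0
  row 3 [0011]: F1=0 F2=1 -> F1&~F2 -> 0
  row 4 [0100]: F1=1 F2=0 -> F1&~F2 -> 1
  row 5 [0101]: F1=1 F2=0 -> F1&~F2 -> 1
  row 6 [0110]: F1=1 F2=0 -> F1&~F2 -> 1
  row 7 [0111]: F1=1 F2=1 -> F1&~F2 -> 0
  row 8 [1000]: F1=0 F2=0 -> F1&~F2 -> 0
  row 9 [1001]: F1=0 F2=1 -> F1&~F2 -> 0
  row 10 [1010]: F1=0 F2=0 -> F1&~F2 -> 0
  row 11 [1011]: F1=0 F2=1 -> F1&~F2 -> 0
  row 12 [1100]: F1=0 F2=0 -> F1&~F2 -> 0
  row 13 [1101]: F1=0 F2=1 -> F1&~F2 -> 0
  row 14 [1110]: F1=0 F2=0 -> F1&~F2 -> 0
  row 15 [1111]: F1=0 F2=1 -> F1&~F2 -> 0
Full result column, 4 rows per line (u,v fixed per line; w,z runs 00..11 left to right):
  rows 0-3 [u,v=00]: 1100  = hex C
  rows 4-7 [u,v=01]: 1110  = hex E
  rows 8-11 [u,v=10]: 0000  = hex 0
  rows 12-15 [u,v=11]: 0000  = hex 0
Counterexample vector (row 0 .. row 15) = 1100111000000000
Output column grouped in 4s = 1100 1110 0000 0000 = 0xCE00
Convert to decimal digit by digit (value = value*16 + digit):
  C -> 12
  12*16 + 14 (E) = 206
  206*16 + 0 = 3296
  3296*16 + 0 = 52736
Decimal = 52736

52736


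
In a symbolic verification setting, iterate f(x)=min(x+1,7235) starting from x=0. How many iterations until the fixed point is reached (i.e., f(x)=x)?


Step 1: x=0, cap=7235, increment=1
Step 2: x grows by 1 each step until capped at 7235; fixed point is x=7235
Step 3: iterations = ceil(7235/1) = 7235

7235


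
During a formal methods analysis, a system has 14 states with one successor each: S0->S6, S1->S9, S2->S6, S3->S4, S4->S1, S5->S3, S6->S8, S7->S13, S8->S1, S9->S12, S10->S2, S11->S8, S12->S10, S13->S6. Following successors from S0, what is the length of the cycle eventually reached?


Trace from S0 until a state repeats:
  S0 -> S6 -> S8 -> S1 -> S9 -> S12 -> S10 -> S2 -> S6
S6 first seen at step 1, revisited at step 8.
Cycle length = 8 - 1 = 7

7


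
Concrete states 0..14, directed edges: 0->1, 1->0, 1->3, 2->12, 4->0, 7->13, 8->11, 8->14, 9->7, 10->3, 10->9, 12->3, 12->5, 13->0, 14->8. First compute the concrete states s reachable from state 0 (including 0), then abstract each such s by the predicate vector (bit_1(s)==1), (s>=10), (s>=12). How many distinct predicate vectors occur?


BFS from 0:
Concrete reachable: {0, 1, 3}
Abstract via predicates (bit_1(s)==1), (s>=10), (s>=12):
  (0,0,0) <- {0, 1}
  (1,0,0) <- {3}
Distinct abstract states = 2

2


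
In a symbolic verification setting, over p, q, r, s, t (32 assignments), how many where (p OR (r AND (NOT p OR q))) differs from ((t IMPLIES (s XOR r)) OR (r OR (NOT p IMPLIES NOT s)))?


F1 = (p OR (r AND (NOT p OR q)))
F2 = ((t IMPLIES (s XOR r)) OR (r OR (NOT p IMPLIES NOT s)))
Evaluate both on each of 32 rows (bits = p,q,r,s,t):
  row 0 [00000]: F1=0 F2=1 (differ) -> 1
  row 1 [00001]: F1=0 F2=1 (differ) -> 1
  row 2 [00010]: F1=0 F2=1 (differ) -> 1
  row 3 [00011]: F1=0 F2=1 (differ) -> 1
  row 4 [00100]: F1=1 F2=1 -> 0
  row 5 [00101]: F1=1 F2=1 -> 0
  row 6 [00110]: F1=1 F2=1 -> 0
  row 7 [00111]: F1=1 F2=1 -> 0
  row 8 [01000]: F1=0 F2=1 (differ) -> 1
  row 9 [01001]: F1=0 F2=1 (differ) -> 1
  row 10 [01010]: F1=0 F2=1 (differ) -> 1
  row 11 [01011]: F1=0 F2=1 (differ) -> 1
  row 12 [01100]: F1=1 F2=1 -> 0
  row 13 [01101]: F1=1 F2=1 -> 0
  row 14 [01110]: F1=1 F2=1 -> 0
  row 15 [01111]: F1=1 F2=1 -> 0
  row 16 [10000]: F1=1 F2=1 -> 0
  row 17 [10001]: F1=1 F2=1 -> 0
  row 18 [10010]: F1=1 F2=1 -> 0
  row 19 [10011]: F1=1 F2=1 -> 0
  row 20 [10100]: F1=1 F2=1 -> 0
  row 21 [10101]: F1=1 F2=1 -> 0
  row 22 [10110]: F1=1 F2=1 -> 0
  row 23 [10111]: F1=1 F2=1 -> 0
  row 24 [11000]: F1=1 F2=1 -> 0
  row 25 [11001]: F1=1 F2=1 -> 0
  row 26 [11010]: F1=1 F2=1 -> 0
  row 27 [11011]: F1=1 F2=1 -> 0
  row 28 [11100]: F1=1 F2=1 -> 0
  row 29 [11101]: F1=1 F2=1 -> 0
  row 30 [11110]: F1=1 F2=1 -> 0
  row 31 [11111]: F1=1 F2=1 -> 0
Full result column, 8 rows per line (p,q fixed per line; r,s,t runs 000..111 left to right):
  rows 0-7 [p,q=00]: 11110000  (ones: 4)
  rows 8-15 [p,q=01]: 11110000  (ones: 4)
  rows 16-23 [p,q=10]: 00000000  (ones: 0)
  rows 24-31 [p,q=11]: 00000000  (ones: 0)
Disagreements = 4+4+0+0 = 8

8


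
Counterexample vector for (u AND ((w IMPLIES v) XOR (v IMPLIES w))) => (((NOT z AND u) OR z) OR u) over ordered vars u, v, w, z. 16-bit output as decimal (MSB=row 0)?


F1 = (u AND ((w IMPLIES v) XOR (v IMPLIES w)))
F2 = (((NOT z AND u) OR z) OR u)
Counterexample to F1=>F2 is where F1=1 and F2=0.
Evaluate each row (bits = u,v,w,z, MSB first):
  row 0 [0000]: F1=0 F2=0 -> F1&~F2 -> 0
  row 1 [0001]: F1=0 F2=1 -> F1&~F2 -> 0
  row 2 [0010]: F1=0 F2=0 -> F1&~F2 -> 0
  row 3 [0011]: F1=0 F2=1 -> F1&~F2 -> 0
  row 4 [0100]: F1=0 F2=0 -> F1&~F2 -> 0
  row 5 [0101]: F1=0 F2=1 -> F1&~F2 -> 0
  row 6 [0110]: F1=0 F2=0 -> F1&~F2 -> 0
  row 7 [0111]: F1=0 F2=1 -> F1&~F2 -> 0
  row 8 [1000]: F1=0 F2=1 -> F1&~F2 -> 0
  row 9 [1001]: F1=0 F2=1 -> F1&~F2 -> 0
  row 10 [1010]: F1=1 F2=1 -> F1&~F2 -> 0
  row 11 [1011]: F1=1 F2=1 -> F1&~F2 -> 0
  row 12 [1100]: F1=1 F2=1 -> F1&~F2 -> 0
  row 13 [1101]: F1=1 F2=1 -> F1&~F2 -> 0
  row 14 [1110]: F1=0 F2=1 -> F1&~F2 -> 0
  row 15 [1111]: F1=0 F2=1 -> F1&~F2 -> 0
Full result column, 4 rows per line (u,v fixed per line; w,z runs 00..11 left to right):
  rows 0-3 [u,v=00]: 0000  = hex 0
  rows 4-7 [u,v=01]: 0000  = hex 0
  rows 8-11 [u,v=10]: 0000  = hex 0
  rows 12-15 [u,v=11]: 0000  = hex 0
Counterexample vector (row 0 .. row 15) = 0000000000000000
Output column grouped in 4s = 0000 0000 0000 0000 = 0x0000
Convert to decimal digit by digit (value = value*16 + digit):
  0 -> 0
  0*16 + 0 = 0
  0*16 + 0 = 0
  0*16 + 0 = 0
Decimal = 0

0


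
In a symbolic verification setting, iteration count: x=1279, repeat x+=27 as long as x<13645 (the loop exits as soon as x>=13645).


Step 1: x goes from 1279 toward 13645 by 27; the body runs while x<13645, so iterations = ceil((bound-start)/step)
Step 2: Distance=12366
Step 3: ceil(12366/27)=458

458


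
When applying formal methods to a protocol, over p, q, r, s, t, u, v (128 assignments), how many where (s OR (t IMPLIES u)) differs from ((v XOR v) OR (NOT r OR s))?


F1 = (s OR (t IMPLIES u))
F2 = ((v XOR v) OR (NOT r OR s))
Evaluate both on each of 128 rows (bits = p,q,r,s,t,u,v):
  row 0 [0000000]: F1=1 F2=1 -> 0
  row 1 [0000001]: F1=1 F2=1 -> 0
  row 2 [0000010]: F1=1 F2=1 -> 0
  row 3 [0000011]: F1=1 F2=1 -> 0
  row 4 [0000100]: F1=0 F2=1 (differ) -> 1
  (every remaining row is evaluated the same way; all 128 results are listed next)
Full result column, 8 rows per line (p,q,r,s fixed per line; t,u,v runs 000..111 left to right):
  rows 0-7 [p,q,r,s=0000]: 00001100  (ones: 2)
  rows 8-15 [p,q,r,s=0001]: 00000000  (ones: 0)
  rows 16-23 [p,q,r,s=0010]: 11110011  (ones: 6)
  rows 24-31 [p,q,r,s=0011]: 00000000  (ones: 0)
  rows 32-39 [p,q,r,s=0100]: 00001100  (ones: 2)
  rows 40-47 [p,q,r,s=0101]: 00000000  (ones: 0)
  rows 48-55 [p,q,r,s=0110]: 11110011  (ones: 6)
  rows 56-63 [p,q,r,s=0111]: 00000000  (ones: 0)
  rows 64-71 [p,q,r,s=1000]: 00001100  (ones: 2)
  rows 72-79 [p,q,r,s=1001]: 00000000  (ones: 0)
  rows 80-87 [p,q,r,s=1010]: 11110011  (ones: 6)
  rows 88-95 [p,q,r,s=1011]: 00000000  (ones: 0)
  rows 96-103 [p,q,r,s=1100]: 00001100  (ones: 2)
  rows 104-111 [p,q,r,s=1101]: 00000000  (ones: 0)
  rows 112-119 [p,q,r,s=1110]: 11110011  (ones: 6)
  rows 120-127 [p,q,r,s=1111]: 00000000  (ones: 0)
Disagreements = 2+0+6+0+2+0+6+0+2+0+6+0+2+0+6+0 = 32

32


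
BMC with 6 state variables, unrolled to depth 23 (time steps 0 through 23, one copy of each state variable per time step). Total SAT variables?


BMC unrolls to depth k, creating one copy of each state var for steps 0..k.
Step count = 23 + 1 = 24 (steps 0 through 23)
Vars per step = 6
Total = 6 * 24 = 144

144


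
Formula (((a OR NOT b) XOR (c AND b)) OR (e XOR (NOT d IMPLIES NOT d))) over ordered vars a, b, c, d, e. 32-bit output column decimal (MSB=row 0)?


Formula: (((a OR NOT b) XOR (c AND b)) OR (e XOR (NOT d IMPLIES NOT d))) over a, b, c, d, e (32 rows)
Evaluate each row (bits = a,b,c,d,e, MSB first):
  row 0 [00000]: (((0 OR NOT 0) XOR (0 AND 0)) OR (0 XOR (NOT 0 IMPLIES NOT 0))) -> 1
  row 1 [00001]: (((0 OR NOT 0) XOR (0 AND 0)) OR (1 XOR (NOT 0 IMPLIES NOT 0))) -> 1
  row 2 [00010]: (((0 OR NOT 0) XOR (0 AND 0)) OR (0 XOR (NOT 1 IMPLIES NOT 1))) -> 1
  row 3 [00011]: (((0 OR NOT 0) XOR (0 AND 0)) OR (1 XOR (NOT 1 IMPLIES NOT 1))) -> 1
  row 4 [00100]: (((0 OR NOT 0) XOR (1 AND 0)) OR (0 XOR (NOT 0 IMPLIES NOT 0))) -> 1
  row 5 [00101]: (((0 OR NOT 0) XOR (1 AND 0)) OR (1 XOR (NOT 0 IMPLIES NOT 0))) -> 1
  row 6 [00110]: (((0 OR NOT 0) XOR (1 AND 0)) OR (0 XOR (NOT 1 IMPLIES NOT 1))) -> 1
  row 7 [00111]: (((0 OR NOT 0) XOR (1 AND 0)) OR (1 XOR (NOT 1 IMPLIES NOT 1))) -> 1
  row 8 [01000]: (((0 OR NOT 1) XOR (0 AND 1)) OR (0 XOR (NOT 0 IMPLIES NOT 0))) -> 1
  row 9 [01001]: (((0 OR NOT 1) XOR (0 AND 1)) OR (1 XOR (NOT 0 IMPLIES NOT 0))) -> 0
  row 10 [01010]: (((0 OR NOT 1) XOR (0 AND 1)) OR (0 XOR (NOT 1 IMPLIES NOT 1))) -> 1
  row 11 [01011]: (((0 OR NOT 1) XOR (0 AND 1)) OR (1 XOR (NOT 1 IMPLIES NOT 1))) -> 0
  row 12 [01100]: (((0 OR NOT 1) XOR (1 AND 1)) OR (0 XOR (NOT 0 IMPLIES NOT 0))) -> 1
  row 13 [01101]: (((0 OR NOT 1) XOR (1 AND 1)) OR (1 XOR (NOT 0 IMPLIES NOT 0))) -> 1
  row 14 [01110]: (((0 OR NOT 1) XOR (1 AND 1)) OR (0 XOR (NOT 1 IMPLIES NOT 1))) -> 1
  row 15 [01111]: (((0 OR NOT 1) XOR (1 AND 1)) OR (1 XOR (NOT 1 IMPLIES NOT 1))) -> 1
  row 16 [10000]: (((1 OR NOT 0) XOR (0 AND 0)) OR (0 XOR (NOT 0 IMPLIES NOT 0))) -> 1
  row 17 [10001]: (((1 OR NOT 0) XOR (0 AND 0)) OR (1 XOR (NOT 0 IMPLIES NOT 0))) -> 1
  row 18 [10010]: (((1 OR NOT 0) XOR (0 AND 0)) OR (0 XOR (NOT 1 IMPLIES NOT 1))) -> 1
  row 19 [10011]: (((1 OR NOT 0) XOR (0 AND 0)) OR (1 XOR (NOT 1 IMPLIES NOT 1))) -> 1
  row 20 [10100]: (((1 OR NOT 0) XOR (1 AND 0)) OR (0 XOR (NOT 0 IMPLIES NOT 0))) -> 1
  row 21 [10101]: (((1 OR NOT 0) XOR (1 AND 0)) OR (1 XOR (NOT 0 IMPLIES NOT 0))) -> 1
  row 22 [10110]: (((1 OR NOT 0) XOR (1 AND 0)) OR (0 XOR (NOT 1 IMPLIES NOT 1))) -> 1
  row 23 [10111]: (((1 OR NOT 0) XOR (1 AND 0)) OR (1 XOR (NOT 1 IMPLIES NOT 1))) -> 1
  row 24 [11000]: (((1 OR NOT 1) XOR (0 AND 1)) OR (0 XOR (NOT 0 IMPLIES NOT 0))) -> 1
  row 25 [11001]: (((1 OR NOT 1) XOR (0 AND 1)) OR (1 XOR (NOT 0 IMPLIES NOT 0))) -> 1
  row 26 [11010]: (((1 OR NOT 1) XOR (0 AND 1)) OR (0 XOR (NOT 1 IMPLIES NOT 1))) -> 1
  row 27 [11011]: (((1 OR NOT 1) XOR (0 AND 1)) OR (1 XOR (NOT 1 IMPLIES NOT 1))) -> 1
  row 28 [11100]: (((1 OR NOT 1) XOR (1 AND 1)) OR (0 XOR (NOT 0 IMPLIES NOT 0))) -> 1
  row 29 [11101]: (((1 OR NOT 1) XOR (1 AND 1)) OR (1 XOR (NOT 0 IMPLIES NOT 0))) -> 0
  row 30 [11110]: (((1 OR NOT 1) XOR (1 AND 1)) OR (0 XOR (NOT 1 IMPLIES NOT 1))) -> 1
  row 31 [11111]: (((1 OR NOT 1) XOR (1 AND 1)) OR (1 XOR (NOT 1 IMPLIES NOT 1))) -> 0
Full result column, 4 rows per line (a,b,c fixed per line; d,e runs 00..11 left to right):
  rows 0-3 [a,b,c=000]: 1111  = hex F
  rows 4-7 [a,b,c=001]: 1111  = hex F
  rows 8-11 [a,b,c=010]: 1010  = hex A
  rows 12-15 [a,b,c=011]: 1111  = hex F
  rows 16-19 [a,b,c=100]: 1111  = hex F
  rows 20-23 [a,b,c=101]: 1111  = hex F
  rows 24-27 [a,b,c=110]: 1111  = hex F
  rows 28-31 [a,b,c=111]: 1010  = hex A
Output column (row 0 .. row 31) = 11111111101011111111111111111010
Output column grouped in 4s = 1111 1111 1010 1111 1111 1111 1111 1010 = 0xFFAFFFFA
Convert to decimal digit by digit (value = value*16 + digit):
  F -> 15
  15*16 + 15 (F) = 255
  255*16 + 10 (A) = 4090
  4090*16 + 15 (F) = 65455
  65455*16 + 15 (F) = 1047295
  1047295*16 + 15 (F) = 16756735
  16756735*16 + 15 (F) = 268107775
  268107775*16 + 10 (A) = 4289724410
Decimal = 4289724410

4289724410


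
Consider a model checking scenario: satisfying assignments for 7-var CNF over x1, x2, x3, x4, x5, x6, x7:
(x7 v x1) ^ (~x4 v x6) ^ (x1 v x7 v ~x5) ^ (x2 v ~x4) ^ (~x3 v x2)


CNF with 5 clauses over 7 vars (128 assignments).
An assignment satisfies CNF iff every clause has >=1 true literal.
Check each row (bits = x1,x2,x3,x4,x5,x6,x7; clause T/F shown):
  row 0 [0000000]: clauses=FTTTT -> 0
  row 1 [0000001]: clauses=TTTTT -> 1
  row 2 [0000010]: clauses=FTTTT -> 0
  row 3 [0000011]: clauses=TTTTT -> 1
  row 4 [0000100]: clauses=FTFTT -> 0
  (every remaining row is evaluated the same way; all 128 results are listed next)
Full result column, 8 rows per line (x1,x2,x3,x4 fixed per line; x5,x6,x7 runs 000..111 left to right):
  rows 0-7 [x1,x2,x3,x4=0000]: 01010101  (ones: 4)
  rows 8-15 [x1,x2,x3,x4=0001]: 00000000  (ones: 0)
  rows 16-23 [x1,x2,x3,x4=0010]: 00000000  (ones: 0)
  rows 24-31 [x1,x2,x3,x4=0011]: 00000000  (ones: 0)
  rows 32-39 [x1,x2,x3,x4=0100]: 01010101  (ones: 4)
  rows 40-47 [x1,x2,x3,x4=0101]: 00010001  (ones: 2)
  rows 48-55 [x1,x2,x3,x4=0110]: 01010101  (ones: 4)
  rows 56-63 [x1,x2,x3,x4=0111]: 00010001  (ones: 2)
  rows 64-71 [x1,x2,x3,x4=1000]: 11111111  (ones: 8)
  rows 72-79 [x1,x2,x3,x4=1001]: 00000000  (ones: 0)
  rows 80-87 [x1,x2,x3,x4=1010]: 00000000  (ones: 0)
  rows 88-95 [x1,x2,x3,x4=1011]: 00000000  (ones: 0)
  rows 96-103 [x1,x2,x3,x4=1100]: 11111111  (ones: 8)
  rows 104-111 [x1,x2,x3,x4=1101]: 00110011  (ones: 4)
  rows 112-119 [x1,x2,x3,x4=1110]: 11111111  (ones: 8)
  rows 120-127 [x1,x2,x3,x4=1111]: 00110011  (ones: 4)
Satisfying assignments = 4+0+0+0+4+2+4+2+8+0+0+0+8+4+8+4 = 48

48


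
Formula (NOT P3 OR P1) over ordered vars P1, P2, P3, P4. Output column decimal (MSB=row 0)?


Formula: (NOT P3 OR P1) over P1, P2, P3, P4 (16 rows)
Evaluate each row (bits = P1,P2,P3,P4, MSB first):
  row 0 [0000]: (NOT 0 OR 0) -> 1
  row 1 [0001]: (NOT 0 OR 0) -> 1
  row 2 [0010]: (NOT 1 OR 0) -> 0
  row 3 [0011]: (NOT 1 OR 0) -> 0
  row 4 [0100]: (NOT 0 OR 0) -> 1
  row 5 [0101]: (NOT 0 OR 0) -> 1
  row 6 [0110]: (NOT 1 OR 0) -> 0
  row 7 [0111]: (NOT 1 OR 0) -> 0
  row 8 [1000]: (NOT 0 OR 1) -> 1
  row 9 [1001]: (NOT 0 OR 1) -> 1
  row 10 [1010]: (NOT 1 OR 1) -> 1
  row 11 [1011]: (NOT 1 OR 1) -> 1
  row 12 [1100]: (NOT 0 OR 1) -> 1
  row 13 [1101]: (NOT 0 OR 1) -> 1
  row 14 [1110]: (NOT 1 OR 1) -> 1
  row 15 [1111]: (NOT 1 OR 1) -> 1
Full result column, 4 rows per line (P1,P2 fixed per line; P3,P4 runs 00..11 left to right):
  rows 0-3 [P1,P2=00]: 1100  = hex C
  rows 4-7 [P1,P2=01]: 1100  = hex C
  rows 8-11 [P1,P2=10]: 1111  = hex F
  rows 12-15 [P1,P2=11]: 1111  = hex F
Output column (row 0 .. row 15) = 1100110011111111
Output column grouped in 4s = 1100 1100 1111 1111 = 0xCCFF
Convert to decimal digit by digit (value = value*16 + digit):
  C -> 12
  12*16 + 12 (C) = 204
  204*16 + 15 (F) = 3279
  3279*16 + 15 (F) = 52479
Decimal = 52479

52479


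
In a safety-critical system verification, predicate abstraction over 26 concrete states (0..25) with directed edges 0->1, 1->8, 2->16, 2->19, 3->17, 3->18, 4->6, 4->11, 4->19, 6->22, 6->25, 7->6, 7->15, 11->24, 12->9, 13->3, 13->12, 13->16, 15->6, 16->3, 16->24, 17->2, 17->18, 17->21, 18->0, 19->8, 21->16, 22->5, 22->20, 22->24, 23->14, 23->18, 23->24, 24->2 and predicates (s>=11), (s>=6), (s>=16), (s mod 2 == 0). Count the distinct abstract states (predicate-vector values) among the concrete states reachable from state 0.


BFS from 0:
Concrete reachable: {0, 1, 8}
Abstract via predicates (s>=11), (s>=6), (s>=16), (s mod 2 == 0):
  (0,0,0,0) <- {1}
  (0,0,0,1) <- {0}
  (0,1,0,1) <- {8}
Distinct abstract states = 3

3


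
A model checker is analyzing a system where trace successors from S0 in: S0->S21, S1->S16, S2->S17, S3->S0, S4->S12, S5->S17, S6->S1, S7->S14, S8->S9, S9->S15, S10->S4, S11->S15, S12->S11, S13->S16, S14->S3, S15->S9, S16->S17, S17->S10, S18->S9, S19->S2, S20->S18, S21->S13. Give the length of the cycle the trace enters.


Trace from S0 until a state repeats:
  S0 -> S21 -> S13 -> S16 -> S17 -> S10 -> S4 -> S12 -> S11 -> S15 -> S9 -> S15
S15 first seen at step 9, revisited at step 11.
Cycle length = 11 - 9 = 2

2


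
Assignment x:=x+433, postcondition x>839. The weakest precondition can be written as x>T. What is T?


Formula: wp(x:=E, P) = P[E/x] (substitute E for x in postcondition)
Step 1: Postcondition: x>839
Step 2: Substitute x+433 for x: x+433>839
Step 3: Solve for x: x > 839-433 = 406

406


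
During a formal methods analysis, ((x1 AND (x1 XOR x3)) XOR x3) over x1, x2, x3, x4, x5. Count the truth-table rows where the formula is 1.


Formula: ((x1 AND (x1 XOR x3)) XOR x3) over 5 vars (32 rows)
Evaluate each row (x1, x2, x3, x4, x5 as bits, MSB first):
  row 0 [00000]: ((0 AND (0 XOR 0)) XOR 0) -> 0
  row 1 [00001]: ((0 AND (0 XOR 0)) XOR 0) -> 0
  row 2 [00010]: ((0 AND (0 XOR 0)) XOR 0) -> 0
  row 3 [00011]: ((0 AND (0 XOR 0)) XOR 0) -> 0
  row 4 [00100]: ((0 AND (0 XOR 1)) XOR 1) -> 1
  row 5 [00101]: ((0 AND (0 XOR 1)) XOR 1) -> 1
  row 6 [00110]: ((0 AND (0 XOR 1)) XOR 1) -> 1
  row 7 [00111]: ((0 AND (0 XOR 1)) XOR 1) -> 1
  row 8 [01000]: ((0 AND (0 XOR 0)) XOR 0) -> 0
  row 9 [01001]: ((0 AND (0 XOR 0)) XOR 0) -> 0
  row 10 [01010]: ((0 AND (0 XOR 0)) XOR 0) -> 0
  row 11 [01011]: ((0 AND (0 XOR 0)) XOR 0) -> 0
  row 12 [01100]: ((0 AND (0 XOR 1)) XOR 1) -> 1
  row 13 [01101]: ((0 AND (0 XOR 1)) XOR 1) -> 1
  row 14 [01110]: ((0 AND (0 XOR 1)) XOR 1) -> 1
  row 15 [01111]: ((0 AND (0 XOR 1)) XOR 1) -> 1
  row 16 [10000]: ((1 AND (1 XOR 0)) XOR 0) -> 1
  row 17 [10001]: ((1 AND (1 XOR 0)) XOR 0) -> 1
  row 18 [10010]: ((1 AND (1 XOR 0)) XOR 0) -> 1
  row 19 [10011]: ((1 AND (1 XOR 0)) XOR 0) -> 1
  row 20 [10100]: ((1 AND (1 XOR 1)) XOR 1) -> 1
  row 21 [10101]: ((1 AND (1 XOR 1)) XOR 1) -> 1
  row 22 [10110]: ((1 AND (1 XOR 1)) XOR 1) -> 1
  row 23 [10111]: ((1 AND (1 XOR 1)) XOR 1) -> 1
  row 24 [11000]: ((1 AND (1 XOR 0)) XOR 0) -> 1
  row 25 [11001]: ((1 AND (1 XOR 0)) XOR 0) -> 1
  row 26 [11010]: ((1 AND (1 XOR 0)) XOR 0) -> 1
  row 27 [11011]: ((1 AND (1 XOR 0)) XOR 0) -> 1
  row 28 [11100]: ((1 AND (1 XOR 1)) XOR 1) -> 1
  row 29 [11101]: ((1 AND (1 XOR 1)) XOR 1) -> 1
  row 30 [11110]: ((1 AND (1 XOR 1)) XOR 1) -> 1
  row 31 [11111]: ((1 AND (1 XOR 1)) XOR 1) -> 1
Full result column, 8 rows per line (x1,x2 fixed per line; x3,x4,x5 runs 000..111 left to right):
  rows 0-7 [x1,x2=00]: 00001111  (ones: 4)
  rows 8-15 [x1,x2=01]: 00001111  (ones: 4)
  rows 16-23 [x1,x2=10]: 11111111  (ones: 8)
  rows 24-31 [x1,x2=11]: 11111111  (ones: 8)
Count of 1-rows = 4+4+8+8 = 24

24


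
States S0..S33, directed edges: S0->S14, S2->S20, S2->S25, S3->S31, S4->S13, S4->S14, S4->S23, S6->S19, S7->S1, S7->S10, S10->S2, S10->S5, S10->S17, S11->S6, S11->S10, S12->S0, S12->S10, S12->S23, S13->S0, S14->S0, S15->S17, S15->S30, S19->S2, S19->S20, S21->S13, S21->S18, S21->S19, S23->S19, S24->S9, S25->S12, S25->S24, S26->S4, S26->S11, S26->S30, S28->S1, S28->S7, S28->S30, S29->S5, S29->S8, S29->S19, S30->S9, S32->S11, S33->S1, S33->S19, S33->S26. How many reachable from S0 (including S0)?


BFS from S0:
  layer 0: {S0}
  layer 1: {S14}
Reachable set: {S0, S14}
Count = 2

2


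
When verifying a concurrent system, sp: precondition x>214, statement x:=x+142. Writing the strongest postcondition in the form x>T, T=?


Formula: sp(P, x:=E) = exists old_x. (x = E[old_x/x]) AND P[old_x/x] (old_x is the value of x before the assignment; eliminate old_x by solving x = E[old_x/x] for old_x)
Step 1: Precondition P: x>214, i.e. old_x > 214
Step 2: Assignment gives x = old_x + 142, so old_x = x - 142
Step 3: Substitute into P: x - 142 > 214
Step 4: Simplify: x > 214+142 = 356

356


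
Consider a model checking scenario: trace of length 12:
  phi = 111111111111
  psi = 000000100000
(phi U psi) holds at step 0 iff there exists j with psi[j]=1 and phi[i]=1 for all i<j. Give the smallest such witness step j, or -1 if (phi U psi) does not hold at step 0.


(phi U psi) at 0: need smallest j with psi[j]=1 and phi[i]=1 for all i in [0,j).
Scan from step 0:
  step 0: phi=1, psi=0 -> continue
  step 1: phi=1, psi=0 -> continue
  step 2: phi=1, psi=0 -> continue
  step 3: phi=1, psi=0 -> continue
  step 6: psi=1 and phi held for [0,6) -> witness found
Witness step = 6

6


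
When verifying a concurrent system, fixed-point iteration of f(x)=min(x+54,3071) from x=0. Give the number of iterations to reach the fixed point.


Step 1: x=0, cap=3071, increment=54
Step 2: x grows by 54 each step until capped at 3071; fixed point is x=3071
Step 3: iterations = ceil(3071/54) = 57

57


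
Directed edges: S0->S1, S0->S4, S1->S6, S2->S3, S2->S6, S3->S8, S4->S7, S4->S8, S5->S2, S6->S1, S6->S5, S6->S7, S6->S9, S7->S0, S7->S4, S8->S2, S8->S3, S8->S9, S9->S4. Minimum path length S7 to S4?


BFS layer-by-layer from S7:
  dist 0: {S7}
  dist 1: {S0, S4}
  -> S4 reached at distance 1
Shortest path length = 1

1


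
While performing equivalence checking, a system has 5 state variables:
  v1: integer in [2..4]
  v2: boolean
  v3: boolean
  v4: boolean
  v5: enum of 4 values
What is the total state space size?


State space = product of domain sizes of all variables.
Domain sizes:
  v1 (integer in [2..4]): 3
  v2 (boolean): 2
  v3 (boolean): 2
  v4 (boolean): 2
  v5 (enum of 4 values): 4
Product = 3 * 2 * 2 * 2 * 4 = 96

96


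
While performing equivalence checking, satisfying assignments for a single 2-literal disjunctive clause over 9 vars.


Step 1: Total=2^9=512
Step 2: Unsat when all 2 false: 2^7=128
Step 3: Sat=512-128=384

384


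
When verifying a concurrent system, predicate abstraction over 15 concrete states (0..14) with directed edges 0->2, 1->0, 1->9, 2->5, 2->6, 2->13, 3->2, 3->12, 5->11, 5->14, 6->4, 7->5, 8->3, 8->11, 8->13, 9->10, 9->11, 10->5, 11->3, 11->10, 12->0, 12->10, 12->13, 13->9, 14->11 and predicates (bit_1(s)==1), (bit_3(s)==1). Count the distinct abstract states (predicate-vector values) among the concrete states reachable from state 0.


BFS from 0:
Concrete reachable: {0, 2, 3, 4, 5, 6, 9, 10, 11, 12, 13, 14}
Abstract via predicates (bit_1(s)==1), (bit_3(s)==1):
  (0,0) <- {0, 4, 5}
  (0,1) <- {9, 12, 13}
  (1,0) <- {2, 3, 6}
  (1,1) <- {10, 11, 14}
Distinct abstract states = 4

4


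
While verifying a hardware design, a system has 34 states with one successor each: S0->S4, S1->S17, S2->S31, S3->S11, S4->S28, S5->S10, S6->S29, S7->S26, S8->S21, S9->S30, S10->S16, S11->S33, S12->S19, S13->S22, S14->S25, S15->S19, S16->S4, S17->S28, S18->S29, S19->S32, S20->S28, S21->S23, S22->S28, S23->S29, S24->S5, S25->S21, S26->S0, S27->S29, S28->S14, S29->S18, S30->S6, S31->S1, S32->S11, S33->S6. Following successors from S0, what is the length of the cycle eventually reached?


Trace from S0 until a state repeats:
  S0 -> S4 -> S28 -> S14 -> S25 -> S21 -> S23 -> S29 -> S18 -> S29
S29 first seen at step 7, revisited at step 9.
Cycle length = 9 - 7 = 2

2


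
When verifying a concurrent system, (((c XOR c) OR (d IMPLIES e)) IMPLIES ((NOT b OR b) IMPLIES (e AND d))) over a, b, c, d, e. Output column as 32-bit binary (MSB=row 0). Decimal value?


Formula: (((c XOR c) OR (d IMPLIES e)) IMPLIES ((NOT b OR b) IMPLIES (e AND d))) over a, b, c, d, e (32 rows)
Evaluate each row (bits = a,b,c,d,e, MSB first):
  row 0 [00000]: (((0 XOR 0) OR (0 IMPLIES 0)) IMPLIES ((NOT 0 OR 0) IMPLIES (0 AND 0))) -> 0
  row 1 [00001]: (((0 XOR 0) OR (0 IMPLIES 1)) IMPLIES ((NOT 0 OR 0) IMPLIES (1 AND 0))) -> 0
  row 2 [00010]: (((0 XOR 0) OR (1 IMPLIES 0)) IMPLIES ((NOT 0 OR 0) IMPLIES (0 AND 1))) -> 1
  row 3 [00011]: (((0 XOR 0) OR (1 IMPLIES 1)) IMPLIES ((NOT 0 OR 0) IMPLIES (1 AND 1))) -> 1
  row 4 [00100]: (((1 XOR 1) OR (0 IMPLIES 0)) IMPLIES ((NOT 0 OR 0) IMPLIES (0 AND 0))) -> 0
  row 5 [00101]: (((1 XOR 1) OR (0 IMPLIES 1)) IMPLIES ((NOT 0 OR 0) IMPLIES (1 AND 0))) -> 0
  row 6 [00110]: (((1 XOR 1) OR (1 IMPLIES 0)) IMPLIES ((NOT 0 OR 0) IMPLIES (0 AND 1))) -> 1
  row 7 [00111]: (((1 XOR 1) OR (1 IMPLIES 1)) IMPLIES ((NOT 0 OR 0) IMPLIES (1 AND 1))) -> 1
  row 8 [01000]: (((0 XOR 0) OR (0 IMPLIES 0)) IMPLIES ((NOT 1 OR 1) IMPLIES (0 AND 0))) -> 0
  row 9 [01001]: (((0 XOR 0) OR (0 IMPLIES 1)) IMPLIES ((NOT 1 OR 1) IMPLIES (1 AND 0))) -> 0
  row 10 [01010]: (((0 XOR 0) OR (1 IMPLIES 0)) IMPLIES ((NOT 1 OR 1) IMPLIES (0 AND 1))) -> 1
  row 11 [01011]: (((0 XOR 0) OR (1 IMPLIES 1)) IMPLIES ((NOT 1 OR 1) IMPLIES (1 AND 1))) -> 1
  row 12 [01100]: (((1 XOR 1) OR (0 IMPLIES 0)) IMPLIES ((NOT 1 OR 1) IMPLIES (0 AND 0))) -> 0
  row 13 [01101]: (((1 XOR 1) OR (0 IMPLIES 1)) IMPLIES ((NOT 1 OR 1) IMPLIES (1 AND 0))) -> 0
  row 14 [01110]: (((1 XOR 1) OR (1 IMPLIES 0)) IMPLIES ((NOT 1 OR 1) IMPLIES (0 AND 1))) -> 1
  row 15 [01111]: (((1 XOR 1) OR (1 IMPLIES 1)) IMPLIES ((NOT 1 OR 1) IMPLIES (1 AND 1))) -> 1
  row 16 [10000]: (((0 XOR 0) OR (0 IMPLIES 0)) IMPLIES ((NOT 0 OR 0) IMPLIES (0 AND 0))) -> 0
  row 17 [10001]: (((0 XOR 0) OR (0 IMPLIES 1)) IMPLIES ((NOT 0 OR 0) IMPLIES (1 AND 0))) -> 0
  row 18 [10010]: (((0 XOR 0) OR (1 IMPLIES 0)) IMPLIES ((NOT 0 OR 0) IMPLIES (0 AND 1))) -> 1
  row 19 [10011]: (((0 XOR 0) OR (1 IMPLIES 1)) IMPLIES ((NOT 0 OR 0) IMPLIES (1 AND 1))) -> 1
  row 20 [10100]: (((1 XOR 1) OR (0 IMPLIES 0)) IMPLIES ((NOT 0 OR 0) IMPLIES (0 AND 0))) -> 0
  row 21 [10101]: (((1 XOR 1) OR (0 IMPLIES 1)) IMPLIES ((NOT 0 OR 0) IMPLIES (1 AND 0))) -> 0
  row 22 [10110]: (((1 XOR 1) OR (1 IMPLIES 0)) IMPLIES ((NOT 0 OR 0) IMPLIES (0 AND 1))) -> 1
  row 23 [10111]: (((1 XOR 1) OR (1 IMPLIES 1)) IMPLIES ((NOT 0 OR 0) IMPLIES (1 AND 1))) -> 1
  row 24 [11000]: (((0 XOR 0) OR (0 IMPLIES 0)) IMPLIES ((NOT 1 OR 1) IMPLIES (0 AND 0))) -> 0
  row 25 [11001]: (((0 XOR 0) OR (0 IMPLIES 1)) IMPLIES ((NOT 1 OR 1) IMPLIES (1 AND 0))) -> 0
  row 26 [11010]: (((0 XOR 0) OR (1 IMPLIES 0)) IMPLIES ((NOT 1 OR 1) IMPLIES (0 AND 1))) -> 1
  row 27 [11011]: (((0 XOR 0) OR (1 IMPLIES 1)) IMPLIES ((NOT 1 OR 1) IMPLIES (1 AND 1))) -> 1
  row 28 [11100]: (((1 XOR 1) OR (0 IMPLIES 0)) IMPLIES ((NOT 1 OR 1) IMPLIES (0 AND 0))) -> 0
  row 29 [11101]: (((1 XOR 1) OR (0 IMPLIES 1)) IMPLIES ((NOT 1 OR 1) IMPLIES (1 AND 0))) -> 0
  row 30 [11110]: (((1 XOR 1) OR (1 IMPLIES 0)) IMPLIES ((NOT 1 OR 1) IMPLIES (0 AND 1))) -> 1
  row 31 [11111]: (((1 XOR 1) OR (1 IMPLIES 1)) IMPLIES ((NOT 1 OR 1) IMPLIES (1 AND 1))) -> 1
Full result column, 4 rows per line (a,b,c fixed per line; d,e runs 00..11 left to right):
  rows 0-3 [a,b,c=000]: 0011  = hex 3
  rows 4-7 [a,b,c=001]: 0011  = hex 3
  rows 8-11 [a,b,c=010]: 0011  = hex 3
  rows 12-15 [a,b,c=011]: 0011  = hex 3
  rows 16-19 [a,b,c=100]: 0011  = hex 3
  rows 20-23 [a,b,c=101]: 0011  = hex 3
  rows 24-27 [a,b,c=110]: 0011  = hex 3
  rows 28-31 [a,b,c=111]: 0011  = hex 3
Output column (row 0 .. row 31) = 00110011001100110011001100110011
Output column grouped in 4s = 0011 0011 0011 0011 0011 0011 0011 0011 = 0x33333333
Convert to decimal digit by digit (value = value*16 + digit):
  3 -> 3
  3*16 + 3 = 51
  51*16 + 3 = 819
  819*16 + 3 = 13107
  13107*16 + 3 = 209715
  209715*16 + 3 = 3355443
  3355443*16 + 3 = 53687091
  53687091*16 + 3 = 858993459
Decimal = 858993459

858993459


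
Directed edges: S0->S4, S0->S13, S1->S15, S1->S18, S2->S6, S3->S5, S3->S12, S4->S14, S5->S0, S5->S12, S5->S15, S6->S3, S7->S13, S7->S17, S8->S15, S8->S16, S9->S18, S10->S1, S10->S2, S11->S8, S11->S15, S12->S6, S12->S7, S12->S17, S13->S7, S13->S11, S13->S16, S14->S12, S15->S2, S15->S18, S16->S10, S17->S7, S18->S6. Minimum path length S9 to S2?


BFS layer-by-layer from S9:
  dist 0: {S9}
  dist 1: {S18}
  dist 2: {S6}
  dist 3: {S3}
  dist 4: {S5, S12}
  dist 5: {S0, S7, S15, S17}
  dist 6: {S2, S4, S13}
  -> S2 reached at distance 6
Shortest path length = 6

6


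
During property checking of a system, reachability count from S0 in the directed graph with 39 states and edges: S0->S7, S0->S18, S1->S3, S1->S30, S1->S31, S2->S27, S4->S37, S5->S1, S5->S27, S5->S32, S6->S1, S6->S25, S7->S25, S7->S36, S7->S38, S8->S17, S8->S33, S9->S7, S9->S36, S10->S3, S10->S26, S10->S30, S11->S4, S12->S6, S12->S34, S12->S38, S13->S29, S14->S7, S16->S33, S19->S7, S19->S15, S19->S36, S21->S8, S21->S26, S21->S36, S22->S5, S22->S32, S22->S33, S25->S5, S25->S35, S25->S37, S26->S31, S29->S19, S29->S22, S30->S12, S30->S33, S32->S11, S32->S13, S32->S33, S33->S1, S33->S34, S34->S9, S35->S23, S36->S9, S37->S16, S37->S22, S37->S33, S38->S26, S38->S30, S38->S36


BFS from S0:
  layer 0: {S0}
  layer 1: {S7, S18}
  layer 2: {S25, S36, S38}
  layer 3: {S5, S9, S26, S30, S35, S37}
  layer 4: {S1, S12, S16, S22, S23, S27, S31, S32, S33}
  layer 5: {S3, S6, S11, S13, S34}
  layer 6: {S4, S29}
  layer 7: {S19}
  layer 8: {S15}
Reachable set: {S0, S1, S3, S4, S5, S6, S7, S9, S11, S12, S13, S15, S16, S18, S19, S22, S23, S25, S26, S27, S29, S30, S31, S32, S33, S34, S35, S36, S37, S38}
Count = 30

30


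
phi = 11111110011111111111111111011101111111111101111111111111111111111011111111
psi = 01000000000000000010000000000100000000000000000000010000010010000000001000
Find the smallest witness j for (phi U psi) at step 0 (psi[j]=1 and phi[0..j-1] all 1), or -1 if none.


(phi U psi) at 0: need smallest j with psi[j]=1 and phi[i]=1 for all i in [0,j).
Scan from step 0:
  step 0: phi=1, psi=0 -> continue
  step 1: psi=1 and phi held for [0,1) -> witness found
Witness step = 1

1


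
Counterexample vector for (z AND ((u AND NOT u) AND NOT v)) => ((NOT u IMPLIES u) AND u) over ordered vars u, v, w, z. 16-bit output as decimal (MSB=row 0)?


F1 = (z AND ((u AND NOT u) AND NOT v))
F2 = ((NOT u IMPLIES u) AND u)
Counterexample to F1=>F2 is where F1=1 and F2=0.
Evaluate each row (bits = u,v,w,z, MSB first):
  row 0 [0000]: F1=0 F2=0 -> F1&~F2 -> 0
  row 1 [0001]: F1=0 F2=0 -> F1&~F2 -> 0
  row 2 [0010]: F1=0 F2=0 -> F1&~F2 -> 0
  row 3 [0011]: F1=0 F2=0 -> F1&~F2 -> 0
  row 4 [0100]: F1=0 F2=0 -> F1&~F2 -> 0
  row 5 [0101]: F1=0 F2=0 -> F1&~F2 -> 0
  row 6 [0110]: F1=0 F2=0 -> F1&~F2 -> 0
  row 7 [0111]: F1=0 F2=0 -> F1&~F2 -> 0
  row 8 [1000]: F1=0 F2=1 -> F1&~F2 -> 0
  row 9 [1001]: F1=0 F2=1 -> F1&~F2 -> 0
  row 10 [1010]: F1=0 F2=1 -> F1&~F2 -> 0
  row 11 [1011]: F1=0 F2=1 -> F1&~F2 -> 0
  row 12 [1100]: F1=0 F2=1 -> F1&~F2 -> 0
  row 13 [1101]: F1=0 F2=1 -> F1&~F2 -> 0
  row 14 [1110]: F1=0 F2=1 -> F1&~F2 -> 0
  row 15 [1111]: F1=0 F2=1 -> F1&~F2 -> 0
Full result column, 4 rows per line (u,v fixed per line; w,z runs 00..11 left to right):
  rows 0-3 [u,v=00]: 0000  = hex 0
  rows 4-7 [u,v=01]: 0000  = hex 0
  rows 8-11 [u,v=10]: 0000  = hex 0
  rows 12-15 [u,v=11]: 0000  = hex 0
Counterexample vector (row 0 .. row 15) = 0000000000000000
Output column grouped in 4s = 0000 0000 0000 0000 = 0x0000
Convert to decimal digit by digit (value = value*16 + digit):
  0 -> 0
  0*16 + 0 = 0
  0*16 + 0 = 0
  0*16 + 0 = 0
Decimal = 0

0


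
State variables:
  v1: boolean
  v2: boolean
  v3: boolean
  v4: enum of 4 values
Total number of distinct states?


State space = product of domain sizes of all variables.
Domain sizes:
  v1 (boolean): 2
  v2 (boolean): 2
  v3 (boolean): 2
  v4 (enum of 4 values): 4
Product = 2 * 2 * 2 * 4 = 32

32


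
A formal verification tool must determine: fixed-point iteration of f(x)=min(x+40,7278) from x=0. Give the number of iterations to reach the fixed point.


Step 1: x=0, cap=7278, increment=40
Step 2: x grows by 40 each step until capped at 7278; fixed point is x=7278
Step 3: iterations = ceil(7278/40) = 182

182


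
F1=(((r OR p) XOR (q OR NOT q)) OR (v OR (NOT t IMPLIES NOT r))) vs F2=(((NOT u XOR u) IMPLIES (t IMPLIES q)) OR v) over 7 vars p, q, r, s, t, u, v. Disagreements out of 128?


F1 = (((r OR p) XOR (q OR NOT q)) OR (v OR (NOT t IMPLIES NOT r)))
F2 = (((NOT u XOR u) IMPLIES (t IMPLIES q)) OR v)
Evaluate both on each of 128 rows (bits = p,q,r,s,t,u,v):
  row 0 [0000000]: F1=1 F2=1 -> 0
  row 1 [0000001]: F1=1 F2=1 -> 0
  row 2 [0000010]: F1=1 F2=1 -> 0
  row 3 [0000011]: F1=1 F2=1 -> 0
  row 4 [0000100]: F1=1 F2=0 (differ) -> 1
  (every remaining row is evaluated the same way; all 128 results are listed next)
Full result column, 8 rows per line (p,q,r,s fixed per line; t,u,v runs 000..111 left to right):
  rows 0-7 [p,q,r,s=0000]: 00001010  (ones: 2)
  rows 8-15 [p,q,r,s=0001]: 00001010  (ones: 2)
  rows 16-23 [p,q,r,s=0010]: 10101010  (ones: 4)
  rows 24-31 [p,q,r,s=0011]: 10101010  (ones: 4)
  rows 32-39 [p,q,r,s=0100]: 00000000  (ones: 0)
  rows 40-47 [p,q,r,s=0101]: 00000000  (ones: 0)
  rows 48-55 [p,q,r,s=0110]: 10100000  (ones: 2)
  rows 56-63 [p,q,r,s=0111]: 10100000  (ones: 2)
  rows 64-71 [p,q,r,s=1000]: 00001010  (ones: 2)
  rows 72-79 [p,q,r,s=1001]: 00001010  (ones: 2)
  rows 80-87 [p,q,r,s=1010]: 10101010  (ones: 4)
  rows 88-95 [p,q,r,s=1011]: 10101010  (ones: 4)
  rows 96-103 [p,q,r,s=1100]: 00000000  (ones: 0)
  rows 104-111 [p,q,r,s=1101]: 00000000  (ones: 0)
  rows 112-119 [p,q,r,s=1110]: 10100000  (ones: 2)
  rows 120-127 [p,q,r,s=1111]: 10100000  (ones: 2)
Disagreements = 2+2+4+4+0+0+2+2+2+2+4+4+0+0+2+2 = 32

32


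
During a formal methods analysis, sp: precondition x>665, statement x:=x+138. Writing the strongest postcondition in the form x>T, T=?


Formula: sp(P, x:=E) = exists old_x. (x = E[old_x/x]) AND P[old_x/x] (old_x is the value of x before the assignment; eliminate old_x by solving x = E[old_x/x] for old_x)
Step 1: Precondition P: x>665, i.e. old_x > 665
Step 2: Assignment gives x = old_x + 138, so old_x = x - 138
Step 3: Substitute into P: x - 138 > 665
Step 4: Simplify: x > 665+138 = 803

803


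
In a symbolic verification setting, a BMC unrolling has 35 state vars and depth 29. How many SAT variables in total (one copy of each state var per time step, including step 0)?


BMC unrolls to depth k, creating one copy of each state var for steps 0..k.
Step count = 29 + 1 = 30 (steps 0 through 29)
Vars per step = 35
Total = 35 * 30 = 1050

1050


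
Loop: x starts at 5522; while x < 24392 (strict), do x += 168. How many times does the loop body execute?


Step 1: x goes from 5522 toward 24392 by 168; the body runs while x<24392, so iterations = ceil((bound-start)/step)
Step 2: Distance=18870
Step 3: ceil(18870/168)=113

113
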